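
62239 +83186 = 145425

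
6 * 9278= 55668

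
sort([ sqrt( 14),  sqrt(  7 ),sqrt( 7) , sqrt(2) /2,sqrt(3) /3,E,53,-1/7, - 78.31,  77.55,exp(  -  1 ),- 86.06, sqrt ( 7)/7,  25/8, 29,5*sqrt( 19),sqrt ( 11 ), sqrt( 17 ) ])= [ - 86.06, - 78.31,- 1/7,exp( - 1), sqrt(7)/7, sqrt (3)/3, sqrt(2) /2,sqrt( 7 ),sqrt( 7 ),  E , 25/8,sqrt( 11 ) , sqrt( 14), sqrt( 17),5*sqrt(19 ),  29,53,77.55] 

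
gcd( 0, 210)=210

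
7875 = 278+7597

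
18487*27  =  499149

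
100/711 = 100/711 = 0.14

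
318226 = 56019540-55701314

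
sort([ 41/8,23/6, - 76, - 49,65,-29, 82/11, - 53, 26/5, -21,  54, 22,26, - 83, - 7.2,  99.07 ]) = [ -83, -76,-53 ,  -  49, - 29, - 21,-7.2,23/6, 41/8,26/5,82/11, 22, 26, 54,  65, 99.07]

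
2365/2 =2365/2=1182.50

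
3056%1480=96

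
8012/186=4006/93 = 43.08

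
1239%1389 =1239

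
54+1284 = 1338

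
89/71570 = 89/71570=0.00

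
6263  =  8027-1764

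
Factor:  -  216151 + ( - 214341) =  - 2^2*281^1 *383^1 = -430492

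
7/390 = 7/390 = 0.02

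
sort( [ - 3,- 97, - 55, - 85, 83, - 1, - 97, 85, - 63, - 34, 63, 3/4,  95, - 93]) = [ - 97, - 97, - 93 , - 85, - 63, - 55,-34, - 3 , - 1, 3/4,63, 83, 85, 95] 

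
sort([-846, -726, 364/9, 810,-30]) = [ - 846,-726, - 30,364/9, 810] 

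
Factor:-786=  -2^1*3^1*131^1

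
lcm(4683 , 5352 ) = 37464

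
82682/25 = 82682/25= 3307.28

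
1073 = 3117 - 2044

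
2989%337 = 293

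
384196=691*556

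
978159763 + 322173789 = 1300333552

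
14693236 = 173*84932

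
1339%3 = 1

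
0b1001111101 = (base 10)637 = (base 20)1bh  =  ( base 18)1H7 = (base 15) 2C7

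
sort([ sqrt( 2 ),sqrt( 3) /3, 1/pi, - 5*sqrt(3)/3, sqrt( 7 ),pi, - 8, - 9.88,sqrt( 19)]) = [-9.88,- 8,  -  5*sqrt( 3 )/3,1/pi, sqrt ( 3) /3, sqrt( 2 ), sqrt( 7 ), pi, sqrt(19) ]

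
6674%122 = 86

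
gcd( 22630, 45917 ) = 73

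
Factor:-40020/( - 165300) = 23/95 = 5^( - 1 )*19^( - 1 )*23^1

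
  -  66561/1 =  - 66561 = - 66561.00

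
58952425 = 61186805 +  - 2234380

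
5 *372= 1860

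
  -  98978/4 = -24745 + 1/2=-24744.50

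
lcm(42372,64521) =2838924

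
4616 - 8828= - 4212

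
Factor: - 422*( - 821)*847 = 2^1*7^1*11^2*211^1*821^1=293453314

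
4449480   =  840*5297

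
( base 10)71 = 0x47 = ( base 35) 21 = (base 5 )241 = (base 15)4b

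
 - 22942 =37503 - 60445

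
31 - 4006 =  - 3975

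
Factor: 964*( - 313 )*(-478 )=2^3*239^1*241^1*313^1 = 144227896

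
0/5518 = 0  =  0.00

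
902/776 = 451/388 =1.16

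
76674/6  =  12779 = 12779.00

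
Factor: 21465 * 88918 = 1908624870 = 2^1  *  3^4*5^1*23^1*  53^1 * 1933^1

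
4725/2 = 4725/2 =2362.50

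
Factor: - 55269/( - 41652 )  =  2^( - 2 )*3^1* 13^( - 1 )*23^1=69/52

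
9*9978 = 89802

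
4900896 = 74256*66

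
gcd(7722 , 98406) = 198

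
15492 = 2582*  6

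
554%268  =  18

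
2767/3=922+1/3 = 922.33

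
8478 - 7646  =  832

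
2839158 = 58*48951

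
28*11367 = 318276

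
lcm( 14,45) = 630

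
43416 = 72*603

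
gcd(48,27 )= 3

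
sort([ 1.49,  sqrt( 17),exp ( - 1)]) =[ exp( - 1), 1.49,sqrt (17)]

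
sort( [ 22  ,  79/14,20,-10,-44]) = [-44, - 10,79/14,20,22 ]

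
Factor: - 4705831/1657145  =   - 5^( - 1 )*7^(  -  1 )*13^1*31^1 * 113^( - 1)*419^( - 1)*11677^1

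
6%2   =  0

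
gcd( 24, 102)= 6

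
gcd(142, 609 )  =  1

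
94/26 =47/13 = 3.62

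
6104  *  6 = 36624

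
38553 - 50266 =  - 11713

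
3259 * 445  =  1450255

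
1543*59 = 91037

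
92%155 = 92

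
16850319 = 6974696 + 9875623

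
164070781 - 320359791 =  - 156289010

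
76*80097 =6087372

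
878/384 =439/192 = 2.29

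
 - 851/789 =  - 851/789 = - 1.08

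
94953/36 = 31651/12 = 2637.58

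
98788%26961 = 17905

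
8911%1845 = 1531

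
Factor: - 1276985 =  - 5^1*127^1*2011^1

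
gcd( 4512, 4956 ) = 12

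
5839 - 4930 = 909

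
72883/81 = 899 + 64/81 = 899.79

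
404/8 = 50 + 1/2 = 50.50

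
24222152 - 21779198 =2442954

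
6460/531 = 6460/531 = 12.17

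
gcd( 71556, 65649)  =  3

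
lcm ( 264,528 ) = 528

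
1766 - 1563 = 203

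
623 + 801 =1424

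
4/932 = 1/233 = 0.00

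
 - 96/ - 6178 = 48/3089 =0.02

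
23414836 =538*43522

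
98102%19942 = 18334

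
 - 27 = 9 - 36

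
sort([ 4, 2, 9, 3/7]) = [ 3/7,2, 4, 9] 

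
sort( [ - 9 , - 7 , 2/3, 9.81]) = [ - 9 , - 7, 2/3 , 9.81]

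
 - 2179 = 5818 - 7997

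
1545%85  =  15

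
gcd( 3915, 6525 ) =1305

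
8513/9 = 945 + 8/9 = 945.89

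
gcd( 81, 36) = 9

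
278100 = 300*927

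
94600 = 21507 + 73093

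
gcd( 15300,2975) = 425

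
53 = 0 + 53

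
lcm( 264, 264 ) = 264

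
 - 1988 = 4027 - 6015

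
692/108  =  6+11/27  =  6.41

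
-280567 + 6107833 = 5827266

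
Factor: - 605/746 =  - 2^( - 1)*5^1*11^2 * 373^ ( - 1)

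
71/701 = 71/701=0.10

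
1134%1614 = 1134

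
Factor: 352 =2^5*11^1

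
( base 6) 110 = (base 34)18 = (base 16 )2A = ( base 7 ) 60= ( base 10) 42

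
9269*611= 5663359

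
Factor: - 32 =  -2^5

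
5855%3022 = 2833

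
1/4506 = 1/4506 =0.00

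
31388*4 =125552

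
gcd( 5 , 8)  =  1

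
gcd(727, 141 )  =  1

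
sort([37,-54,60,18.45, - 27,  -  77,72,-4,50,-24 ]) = [ -77,  -  54,-27, - 24,  -  4, 18.45,37,50,60, 72 ]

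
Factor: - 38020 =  - 2^2*5^1*1901^1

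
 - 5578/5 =-5578/5=- 1115.60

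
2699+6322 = 9021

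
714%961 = 714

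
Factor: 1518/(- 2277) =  - 2^1*3^(-1)= -  2/3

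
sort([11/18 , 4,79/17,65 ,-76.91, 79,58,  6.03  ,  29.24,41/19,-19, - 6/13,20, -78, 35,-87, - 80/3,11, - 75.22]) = [ - 87, - 78, - 76.91, - 75.22,-80/3, - 19 ,-6/13,11/18,41/19,4,79/17,6.03, 11,20,29.24,35,58, 65, 79 ]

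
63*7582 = 477666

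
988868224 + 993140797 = 1982009021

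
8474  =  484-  - 7990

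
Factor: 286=2^1*11^1 *13^1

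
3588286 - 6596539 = - 3008253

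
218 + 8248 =8466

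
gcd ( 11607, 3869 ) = 3869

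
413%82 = 3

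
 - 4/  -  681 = 4/681  =  0.01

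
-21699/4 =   -  21699/4 = - 5424.75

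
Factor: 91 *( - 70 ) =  - 6370 = - 2^1*5^1 * 7^2 * 13^1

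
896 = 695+201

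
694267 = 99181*7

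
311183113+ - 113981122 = 197201991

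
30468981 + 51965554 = 82434535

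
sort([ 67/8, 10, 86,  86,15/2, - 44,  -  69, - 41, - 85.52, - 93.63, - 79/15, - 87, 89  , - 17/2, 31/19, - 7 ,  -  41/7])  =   [ - 93.63, - 87, - 85.52,- 69,-44, - 41, - 17/2, - 7, - 41/7, - 79/15,  31/19,  15/2, 67/8,10,86, 86,89]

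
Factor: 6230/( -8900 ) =-2^( - 1)*5^( - 1) * 7^1= - 7/10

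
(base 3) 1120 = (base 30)1C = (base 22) 1k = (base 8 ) 52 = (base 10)42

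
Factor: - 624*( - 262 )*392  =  2^8 * 3^1*7^2*13^1*131^1 = 64087296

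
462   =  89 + 373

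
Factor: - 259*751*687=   -  133627683 =- 3^1 * 7^1*37^1*229^1*751^1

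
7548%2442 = 222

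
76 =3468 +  - 3392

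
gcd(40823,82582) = 1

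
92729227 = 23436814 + 69292413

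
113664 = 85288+28376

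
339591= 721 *471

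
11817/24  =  492 + 3/8 = 492.38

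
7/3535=1/505 = 0.00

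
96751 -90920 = 5831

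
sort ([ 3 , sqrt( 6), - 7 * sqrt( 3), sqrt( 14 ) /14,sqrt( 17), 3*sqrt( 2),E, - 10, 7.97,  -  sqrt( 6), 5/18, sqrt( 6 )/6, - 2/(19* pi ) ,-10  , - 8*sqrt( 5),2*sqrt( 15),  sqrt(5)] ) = [ - 8*sqrt( 5)  , - 7*sqrt( 3), - 10, - 10,-sqrt (6 ), - 2/( 19*pi), sqrt(14 )/14, 5/18, sqrt (6) /6,  sqrt( 5),sqrt( 6),E, 3, sqrt(17 ),3*sqrt( 2),2*sqrt( 15),7.97]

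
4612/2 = 2306   =  2306.00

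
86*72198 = 6209028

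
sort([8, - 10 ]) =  [  -  10,8] 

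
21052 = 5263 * 4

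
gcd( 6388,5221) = 1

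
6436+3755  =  10191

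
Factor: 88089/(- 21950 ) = -2^( - 1)*3^1*5^(-2)*439^( - 1) *29363^1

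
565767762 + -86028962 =479738800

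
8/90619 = 8/90619 = 0.00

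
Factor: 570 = 2^1 * 3^1 *5^1 *19^1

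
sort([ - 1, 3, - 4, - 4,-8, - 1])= [ - 8, - 4, - 4, -1,  -  1,  3 ]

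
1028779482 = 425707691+603071791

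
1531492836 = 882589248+648903588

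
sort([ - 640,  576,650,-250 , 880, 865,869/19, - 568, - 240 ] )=[  -  640, - 568, - 250, - 240, 869/19, 576, 650, 865 , 880]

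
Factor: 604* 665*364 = 2^4*5^1 * 7^2* 13^1*19^1*  151^1 = 146204240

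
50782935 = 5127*9905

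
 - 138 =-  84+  - 54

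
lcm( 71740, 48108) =4089180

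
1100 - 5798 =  - 4698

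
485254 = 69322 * 7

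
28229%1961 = 775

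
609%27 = 15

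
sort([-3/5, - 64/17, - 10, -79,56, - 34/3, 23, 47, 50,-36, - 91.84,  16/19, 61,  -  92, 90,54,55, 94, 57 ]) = [-92 ,-91.84, - 79, - 36, - 34/3 , -10, - 64/17 ,-3/5,  16/19, 23, 47,50,54, 55,  56,  57,  61, 90,94] 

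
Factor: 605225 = 5^2*43^1*563^1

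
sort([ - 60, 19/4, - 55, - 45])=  [  -  60,-55,-45,19/4] 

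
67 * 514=34438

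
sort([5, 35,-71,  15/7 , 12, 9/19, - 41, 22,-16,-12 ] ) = [ - 71,-41,-16,  -  12,9/19, 15/7, 5,12, 22,35]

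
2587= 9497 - 6910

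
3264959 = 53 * 61603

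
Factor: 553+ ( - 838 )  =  -285 =- 3^1*5^1*19^1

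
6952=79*88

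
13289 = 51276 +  - 37987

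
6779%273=227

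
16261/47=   345+ 46/47 = 345.98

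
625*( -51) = - 31875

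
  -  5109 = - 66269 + 61160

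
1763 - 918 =845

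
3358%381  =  310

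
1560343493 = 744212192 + 816131301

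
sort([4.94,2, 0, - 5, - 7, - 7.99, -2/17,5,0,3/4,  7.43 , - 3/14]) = [ - 7.99,-7, - 5, - 3/14, - 2/17 , 0 , 0, 3/4,2,4.94,5 , 7.43]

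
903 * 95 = 85785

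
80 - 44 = 36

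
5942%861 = 776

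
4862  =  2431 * 2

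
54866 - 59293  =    -  4427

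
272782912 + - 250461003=22321909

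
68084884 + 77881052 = 145965936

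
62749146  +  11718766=74467912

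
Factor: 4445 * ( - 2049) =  - 3^1 * 5^1*7^1*127^1*683^1 = -9107805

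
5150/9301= 5150/9301 = 0.55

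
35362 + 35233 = 70595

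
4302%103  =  79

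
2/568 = 1/284 = 0.00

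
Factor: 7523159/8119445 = 5^( - 1 )*7^1*149^1*599^(-1)* 2711^( - 1)*7213^1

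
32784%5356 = 648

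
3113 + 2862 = 5975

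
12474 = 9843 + 2631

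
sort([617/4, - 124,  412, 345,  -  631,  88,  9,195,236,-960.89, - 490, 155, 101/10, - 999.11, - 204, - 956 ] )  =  [ - 999.11,-960.89, - 956,  -  631, - 490,  -  204,-124, 9,  101/10, 88,617/4,155,  195, 236, 345 , 412]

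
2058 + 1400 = 3458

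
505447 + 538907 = 1044354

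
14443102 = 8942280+5500822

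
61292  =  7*8756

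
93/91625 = 93/91625 = 0.00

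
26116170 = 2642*9885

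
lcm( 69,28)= 1932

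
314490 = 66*4765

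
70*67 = 4690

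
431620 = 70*6166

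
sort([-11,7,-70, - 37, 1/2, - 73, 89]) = [-73,-70  , - 37, - 11, 1/2, 7,89]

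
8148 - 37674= - 29526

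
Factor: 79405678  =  2^1*11^1*3609349^1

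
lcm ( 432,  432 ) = 432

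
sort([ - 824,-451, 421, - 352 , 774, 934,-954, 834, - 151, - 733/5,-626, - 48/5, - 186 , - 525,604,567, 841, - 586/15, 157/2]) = [ - 954, - 824 , - 626, - 525, - 451, - 352,  -  186, - 151,-733/5, - 586/15,-48/5,157/2, 421, 567, 604, 774, 834, 841,934 ] 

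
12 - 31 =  - 19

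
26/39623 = 26/39623 = 0.00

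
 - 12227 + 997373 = 985146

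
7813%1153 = 895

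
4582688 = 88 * 52076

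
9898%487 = 158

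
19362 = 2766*7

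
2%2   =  0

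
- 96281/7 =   -  13755 + 4/7 = -13754.43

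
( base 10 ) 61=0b111101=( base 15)41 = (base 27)27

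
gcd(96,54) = 6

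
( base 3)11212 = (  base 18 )75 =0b10000011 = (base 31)47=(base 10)131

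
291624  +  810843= 1102467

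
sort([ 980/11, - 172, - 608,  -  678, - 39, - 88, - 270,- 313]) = [ - 678,-608, - 313, - 270,- 172,-88, - 39, 980/11 ] 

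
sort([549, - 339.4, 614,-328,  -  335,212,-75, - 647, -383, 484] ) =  [- 647, - 383 , - 339.4, - 335, - 328, - 75, 212, 484, 549, 614] 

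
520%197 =126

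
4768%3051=1717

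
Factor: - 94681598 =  - 2^1*11^1*19^1*226511^1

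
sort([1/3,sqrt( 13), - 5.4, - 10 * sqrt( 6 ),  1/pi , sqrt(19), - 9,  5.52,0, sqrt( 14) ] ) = [-10*sqrt(6), - 9, -5.4,0, 1/pi,1/3,sqrt(13),sqrt(14 ), sqrt(19),5.52 ] 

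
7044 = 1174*6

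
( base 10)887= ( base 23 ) 1fd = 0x377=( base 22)1I7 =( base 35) pc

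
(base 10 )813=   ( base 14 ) 421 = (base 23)1C8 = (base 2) 1100101101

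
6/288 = 1/48 = 0.02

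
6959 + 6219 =13178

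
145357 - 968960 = -823603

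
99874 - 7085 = 92789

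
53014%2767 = 441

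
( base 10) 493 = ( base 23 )la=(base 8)755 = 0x1ED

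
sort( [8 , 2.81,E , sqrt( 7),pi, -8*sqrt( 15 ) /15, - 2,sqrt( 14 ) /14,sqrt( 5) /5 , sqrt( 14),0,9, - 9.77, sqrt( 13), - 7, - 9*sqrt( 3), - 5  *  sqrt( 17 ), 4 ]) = [-5*sqrt( 17 ), - 9 *sqrt (3), - 9.77, - 7, - 8 * sqrt( 15) /15, - 2 , 0,sqrt( 14)/14,sqrt( 5)/5,sqrt( 7 ) , E,2.81, pi , sqrt( 13 ), sqrt( 14) , 4, 8 , 9 ] 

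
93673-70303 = 23370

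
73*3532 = 257836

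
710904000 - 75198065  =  635705935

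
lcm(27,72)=216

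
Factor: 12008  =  2^3*19^1*79^1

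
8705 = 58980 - 50275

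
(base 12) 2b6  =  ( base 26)ga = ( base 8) 652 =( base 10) 426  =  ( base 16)1aa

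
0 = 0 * 751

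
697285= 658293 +38992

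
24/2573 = 24/2573 = 0.01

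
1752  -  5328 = -3576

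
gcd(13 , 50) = 1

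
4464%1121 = 1101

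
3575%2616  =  959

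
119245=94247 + 24998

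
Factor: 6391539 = 3^2*7^1*11^1*23^1 * 401^1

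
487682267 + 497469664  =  985151931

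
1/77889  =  1/77889=0.00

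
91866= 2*45933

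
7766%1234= 362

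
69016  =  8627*8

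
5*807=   4035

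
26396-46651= - 20255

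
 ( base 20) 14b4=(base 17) 1GGF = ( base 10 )9824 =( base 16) 2660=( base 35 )80O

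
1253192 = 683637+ 569555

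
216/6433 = 216/6433 = 0.03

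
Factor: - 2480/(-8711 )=2^4*5^1 * 281^( - 1 )  =  80/281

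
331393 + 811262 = 1142655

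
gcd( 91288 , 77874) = 2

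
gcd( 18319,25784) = 1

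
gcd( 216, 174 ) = 6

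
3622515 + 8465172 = 12087687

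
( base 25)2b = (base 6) 141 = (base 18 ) 37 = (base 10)61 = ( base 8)75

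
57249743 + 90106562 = 147356305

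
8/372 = 2/93 = 0.02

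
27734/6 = 4622 + 1/3 =4622.33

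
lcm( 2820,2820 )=2820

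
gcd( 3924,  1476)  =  36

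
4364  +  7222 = 11586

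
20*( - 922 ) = - 18440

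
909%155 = 134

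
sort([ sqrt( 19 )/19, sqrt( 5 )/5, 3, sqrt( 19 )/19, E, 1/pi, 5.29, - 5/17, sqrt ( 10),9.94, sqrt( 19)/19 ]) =[ - 5/17, sqrt(19) /19,sqrt(19 )/19,sqrt(19) /19, 1/pi , sqrt( 5 ) /5, E, 3 , sqrt (10),5.29,9.94]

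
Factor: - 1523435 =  - 5^1*304687^1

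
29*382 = 11078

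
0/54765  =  0 = 0.00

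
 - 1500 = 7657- 9157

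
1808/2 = 904 = 904.00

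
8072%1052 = 708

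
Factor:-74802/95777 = -2^1*3^1 *7^1*11^( - 1) * 13^1 * 137^1*8707^( - 1)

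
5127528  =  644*7962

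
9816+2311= 12127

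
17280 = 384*45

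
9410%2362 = 2324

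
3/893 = 3/893=0.00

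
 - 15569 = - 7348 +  -8221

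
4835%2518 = 2317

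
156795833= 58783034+98012799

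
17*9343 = 158831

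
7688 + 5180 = 12868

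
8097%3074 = 1949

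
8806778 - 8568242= 238536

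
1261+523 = 1784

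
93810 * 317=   29737770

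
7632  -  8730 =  - 1098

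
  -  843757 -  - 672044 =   -  171713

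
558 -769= -211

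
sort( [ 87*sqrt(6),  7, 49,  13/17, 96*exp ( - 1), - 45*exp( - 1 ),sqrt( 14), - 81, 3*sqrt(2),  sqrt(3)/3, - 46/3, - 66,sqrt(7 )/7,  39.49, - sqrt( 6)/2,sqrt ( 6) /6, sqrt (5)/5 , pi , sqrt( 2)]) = [-81,  -  66 , - 45*exp( - 1), - 46/3, -sqrt(6) /2, sqrt( 7)/7,  sqrt ( 6)/6,sqrt(5) /5  ,  sqrt(3)/3,13/17,  sqrt( 2), pi,sqrt(14),  3*sqrt( 2), 7,96  *exp( - 1), 39.49, 49 , 87*sqrt(6) ]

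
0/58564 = 0  =  0.00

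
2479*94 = 233026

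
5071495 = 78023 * 65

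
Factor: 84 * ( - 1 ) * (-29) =2436 = 2^2 * 3^1 * 7^1*29^1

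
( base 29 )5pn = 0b1001101011001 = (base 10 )4953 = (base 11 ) 37A3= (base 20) C7D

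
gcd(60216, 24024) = 312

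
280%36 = 28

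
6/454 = 3/227= 0.01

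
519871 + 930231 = 1450102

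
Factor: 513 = 3^3*19^1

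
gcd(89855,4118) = 1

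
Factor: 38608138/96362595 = 2^1*3^( - 3)  *5^ ( - 1 )*7^( - 1)*107^( - 1)*953^( - 1 )*19304069^1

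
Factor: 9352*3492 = 32657184 = 2^5*3^2*7^1*97^1*167^1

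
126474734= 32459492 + 94015242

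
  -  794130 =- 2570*309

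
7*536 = 3752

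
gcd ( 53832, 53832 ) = 53832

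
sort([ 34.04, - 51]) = [ - 51,  34.04 ] 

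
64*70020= 4481280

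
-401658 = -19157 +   -  382501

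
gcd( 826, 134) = 2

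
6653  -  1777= 4876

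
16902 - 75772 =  - 58870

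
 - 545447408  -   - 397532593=  -  147914815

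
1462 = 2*731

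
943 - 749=194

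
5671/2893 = 1 + 2778/2893 = 1.96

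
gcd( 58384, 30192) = 16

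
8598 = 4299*2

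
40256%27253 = 13003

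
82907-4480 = 78427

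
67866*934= 63386844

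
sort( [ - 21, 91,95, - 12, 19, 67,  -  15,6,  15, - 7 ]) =[-21, - 15, - 12,  -  7,6, 15  ,  19, 67,91, 95 ]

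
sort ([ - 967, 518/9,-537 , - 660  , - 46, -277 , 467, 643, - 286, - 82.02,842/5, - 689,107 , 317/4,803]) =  [ - 967 , - 689, - 660, - 537, - 286, - 277, - 82.02 , - 46,518/9, 317/4,107, 842/5, 467, 643, 803]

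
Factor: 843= 3^1*281^1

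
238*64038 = 15241044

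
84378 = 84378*1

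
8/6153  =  8/6153 = 0.00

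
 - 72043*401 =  - 28889243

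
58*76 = 4408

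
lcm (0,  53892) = 0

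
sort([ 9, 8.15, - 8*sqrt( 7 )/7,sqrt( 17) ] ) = [-8*sqrt ( 7)/7,sqrt (17) , 8.15,9 ]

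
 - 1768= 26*( - 68)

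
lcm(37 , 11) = 407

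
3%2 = 1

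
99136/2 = 49568 = 49568.00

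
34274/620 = 55+87/310 = 55.28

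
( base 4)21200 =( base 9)745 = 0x260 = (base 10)608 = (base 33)IE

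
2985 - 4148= - 1163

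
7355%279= 101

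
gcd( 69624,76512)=24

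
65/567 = 65/567 = 0.11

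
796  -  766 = 30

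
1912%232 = 56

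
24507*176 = 4313232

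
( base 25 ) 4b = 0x6f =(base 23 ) 4j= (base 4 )1233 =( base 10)111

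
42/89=42/89 = 0.47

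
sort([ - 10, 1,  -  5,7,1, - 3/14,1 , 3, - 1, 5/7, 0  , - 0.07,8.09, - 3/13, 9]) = [ - 10,-5,-1, - 3/13, - 3/14, - 0.07,0 , 5/7,1,1, 1,3 , 7,8.09,9]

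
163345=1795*91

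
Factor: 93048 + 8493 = 3^1*11^1*17^1*181^1 = 101541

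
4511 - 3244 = 1267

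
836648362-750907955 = 85740407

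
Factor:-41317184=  - 2^6*645581^1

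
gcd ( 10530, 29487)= 3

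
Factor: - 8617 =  - 7^1*1231^1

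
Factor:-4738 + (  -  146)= - 2^2*3^1*11^1*37^1= -  4884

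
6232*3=18696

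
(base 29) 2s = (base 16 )56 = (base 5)321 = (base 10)86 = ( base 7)152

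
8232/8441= 8232/8441 =0.98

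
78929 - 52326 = 26603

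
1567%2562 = 1567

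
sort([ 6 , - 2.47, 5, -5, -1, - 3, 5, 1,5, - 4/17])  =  [ - 5, - 3, - 2.47 , - 1, - 4/17, 1 , 5, 5, 5,6 ] 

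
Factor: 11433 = 3^1 * 37^1 * 103^1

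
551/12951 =551/12951 = 0.04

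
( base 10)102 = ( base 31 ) 39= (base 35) 2w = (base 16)66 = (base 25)42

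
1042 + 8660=9702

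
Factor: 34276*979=2^2*11^2*19^1*41^1*89^1 = 33556204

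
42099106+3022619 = 45121725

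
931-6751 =-5820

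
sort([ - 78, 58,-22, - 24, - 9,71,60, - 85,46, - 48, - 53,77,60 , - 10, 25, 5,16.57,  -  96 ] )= [ - 96, - 85,  -  78, - 53, - 48, - 24, - 22, -10,-9,5, 16.57 , 25,  46 , 58,  60, 60,71,77 ] 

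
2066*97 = 200402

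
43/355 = 43/355 = 0.12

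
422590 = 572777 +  - 150187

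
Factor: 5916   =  2^2*3^1* 17^1* 29^1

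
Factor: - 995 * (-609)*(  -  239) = - 144823245  =  -  3^1*5^1* 7^1*29^1* 199^1*239^1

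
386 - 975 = -589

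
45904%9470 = 8024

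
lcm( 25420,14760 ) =457560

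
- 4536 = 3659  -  8195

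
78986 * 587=46364782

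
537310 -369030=168280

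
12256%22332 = 12256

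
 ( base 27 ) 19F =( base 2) 1111011011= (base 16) 3db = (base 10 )987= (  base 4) 33123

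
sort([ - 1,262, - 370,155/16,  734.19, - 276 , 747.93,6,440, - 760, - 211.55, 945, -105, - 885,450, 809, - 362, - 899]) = [ - 899, - 885, - 760, - 370, - 362,-276, - 211.55, - 105, - 1,6,155/16,262,440,450,734.19, 747.93, 809,945]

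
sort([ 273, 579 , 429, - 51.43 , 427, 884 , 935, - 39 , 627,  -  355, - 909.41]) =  [ - 909.41, - 355 , - 51.43 ,-39,273,427 , 429 , 579,  627,884,935 ] 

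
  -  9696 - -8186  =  -1510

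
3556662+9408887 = 12965549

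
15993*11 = 175923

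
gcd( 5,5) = 5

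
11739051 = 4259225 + 7479826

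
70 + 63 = 133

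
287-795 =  - 508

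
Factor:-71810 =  - 2^1 *5^1* 43^1*167^1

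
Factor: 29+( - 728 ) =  - 3^1*233^1 = -699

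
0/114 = 0 = 0.00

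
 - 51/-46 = 1  +  5/46 = 1.11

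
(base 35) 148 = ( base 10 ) 1373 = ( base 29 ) 1ia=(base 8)2535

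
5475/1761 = 3 + 64/587 = 3.11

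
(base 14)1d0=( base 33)bf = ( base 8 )572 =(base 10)378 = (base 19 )10H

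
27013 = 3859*7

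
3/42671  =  3/42671 = 0.00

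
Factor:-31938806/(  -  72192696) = 2^( - 2 )*3^( - 1 )*2903^1*5501^1*3008029^( - 1) = 15969403/36096348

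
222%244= 222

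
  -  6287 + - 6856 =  - 13143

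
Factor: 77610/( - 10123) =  - 2^1*3^1*5^1*13^1*53^( - 1)*191^( - 1 ) * 199^1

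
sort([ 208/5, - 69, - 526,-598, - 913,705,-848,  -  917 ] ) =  [- 917, - 913 , - 848,  -  598, - 526, - 69, 208/5, 705]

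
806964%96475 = 35164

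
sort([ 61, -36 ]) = [ -36, 61]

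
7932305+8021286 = 15953591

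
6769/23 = 6769/23 =294.30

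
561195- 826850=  - 265655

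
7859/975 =8 + 59/975  =  8.06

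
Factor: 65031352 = 2^3 * 8128919^1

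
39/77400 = 13/25800 = 0.00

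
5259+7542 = 12801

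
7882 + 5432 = 13314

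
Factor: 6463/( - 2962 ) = -2^(-1) *23^1*281^1*1481^( - 1 )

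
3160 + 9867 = 13027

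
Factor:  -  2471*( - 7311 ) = 18065481 = 3^1 * 7^1*353^1*2437^1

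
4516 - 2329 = 2187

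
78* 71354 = 5565612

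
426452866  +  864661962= 1291114828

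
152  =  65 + 87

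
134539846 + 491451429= 625991275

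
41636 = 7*5948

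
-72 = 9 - 81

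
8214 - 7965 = 249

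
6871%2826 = 1219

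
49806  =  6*8301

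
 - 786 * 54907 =  -  43156902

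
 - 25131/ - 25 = 1005+6/25=1005.24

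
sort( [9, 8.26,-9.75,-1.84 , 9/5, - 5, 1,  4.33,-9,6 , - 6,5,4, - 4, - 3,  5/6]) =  [ - 9.75,-9, - 6 , - 5, - 4,- 3, - 1.84,5/6,1, 9/5, 4, 4.33,5, 6,8.26, 9] 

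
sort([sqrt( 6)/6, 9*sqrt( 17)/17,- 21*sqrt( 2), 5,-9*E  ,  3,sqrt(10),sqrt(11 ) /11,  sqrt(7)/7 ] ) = [- 21  *  sqrt ( 2),- 9 * E, sqrt( 11) /11,sqrt(7 ) /7,sqrt (6 )/6, 9*sqrt( 17)/17, 3,sqrt ( 10 ),5]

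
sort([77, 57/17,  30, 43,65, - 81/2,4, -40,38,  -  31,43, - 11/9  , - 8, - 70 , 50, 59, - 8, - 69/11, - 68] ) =[ - 70, - 68, - 81/2, - 40,-31, - 8, - 8 , - 69/11, - 11/9 , 57/17, 4, 30, 38, 43,43,  50, 59,65,  77 ] 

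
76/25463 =76/25463 = 0.00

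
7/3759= 1/537 = 0.00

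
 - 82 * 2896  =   - 237472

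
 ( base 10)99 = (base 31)36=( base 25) 3o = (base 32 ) 33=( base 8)143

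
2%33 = 2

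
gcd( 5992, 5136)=856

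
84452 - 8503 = 75949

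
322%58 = 32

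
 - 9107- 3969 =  - 13076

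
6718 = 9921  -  3203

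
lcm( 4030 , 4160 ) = 128960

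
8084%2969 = 2146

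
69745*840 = 58585800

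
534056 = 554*964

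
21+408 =429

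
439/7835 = 439/7835 = 0.06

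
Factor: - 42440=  - 2^3 * 5^1* 1061^1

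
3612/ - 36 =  -101 + 2/3 = - 100.33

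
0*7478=0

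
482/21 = 22 + 20/21 = 22.95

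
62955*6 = 377730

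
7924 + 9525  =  17449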